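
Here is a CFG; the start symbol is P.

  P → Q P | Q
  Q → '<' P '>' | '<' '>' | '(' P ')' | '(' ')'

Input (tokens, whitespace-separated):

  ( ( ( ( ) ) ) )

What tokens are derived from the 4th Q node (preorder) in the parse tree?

[P [Q ( [P [Q ( [P [Q ( [P [Q ( )]] )]] )]] )]]

( )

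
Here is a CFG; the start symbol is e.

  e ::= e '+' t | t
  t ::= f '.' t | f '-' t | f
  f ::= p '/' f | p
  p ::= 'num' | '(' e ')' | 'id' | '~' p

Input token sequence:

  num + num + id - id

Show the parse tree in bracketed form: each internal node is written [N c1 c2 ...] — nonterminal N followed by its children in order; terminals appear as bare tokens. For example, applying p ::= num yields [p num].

e
e + t
e + t + t
t + t + t
f + t + t
p + t + t
num + t + t
num + f + t
num + p + t
num + num + t
num + num + f - t
num + num + p - t
num + num + id - t
num + num + id - f
num + num + id - p
num + num + id - id

[e [e [e [t [f [p num]]]] + [t [f [p num]]]] + [t [f [p id]] - [t [f [p id]]]]]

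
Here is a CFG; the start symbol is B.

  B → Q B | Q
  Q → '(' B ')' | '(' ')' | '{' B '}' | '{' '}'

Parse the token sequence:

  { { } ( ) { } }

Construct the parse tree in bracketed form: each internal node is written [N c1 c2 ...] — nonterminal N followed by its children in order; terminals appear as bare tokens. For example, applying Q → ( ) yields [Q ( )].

B
Q
{ B }
{ Q B }
{ { } B }
{ { } Q B }
{ { } ( ) B }
{ { } ( ) Q }
{ { } ( ) { } }

[B [Q { [B [Q { }] [B [Q ( )] [B [Q { }]]]] }]]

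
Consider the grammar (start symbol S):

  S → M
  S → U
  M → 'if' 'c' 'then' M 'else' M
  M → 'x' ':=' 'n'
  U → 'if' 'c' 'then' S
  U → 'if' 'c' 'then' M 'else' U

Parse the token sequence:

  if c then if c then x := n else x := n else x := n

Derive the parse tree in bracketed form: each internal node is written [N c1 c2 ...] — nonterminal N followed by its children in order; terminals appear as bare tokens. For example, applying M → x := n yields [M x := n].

[S [M if c then [M if c then [M x := n] else [M x := n]] else [M x := n]]]

S
M
if c then M else M
if c then if c then M else M else M
if c then if c then x := n else M else M
if c then if c then x := n else x := n else M
if c then if c then x := n else x := n else x := n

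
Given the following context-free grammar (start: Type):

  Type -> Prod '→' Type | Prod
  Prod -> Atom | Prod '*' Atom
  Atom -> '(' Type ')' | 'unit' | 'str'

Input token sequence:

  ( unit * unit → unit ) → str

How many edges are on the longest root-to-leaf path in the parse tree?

[Type [Prod [Atom ( [Type [Prod [Prod [Atom unit]] * [Atom unit]] → [Type [Prod [Atom unit]]]] )]] → [Type [Prod [Atom str]]]]

7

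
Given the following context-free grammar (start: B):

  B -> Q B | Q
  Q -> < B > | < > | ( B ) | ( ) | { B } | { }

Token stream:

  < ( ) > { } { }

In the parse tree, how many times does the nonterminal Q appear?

[B [Q < [B [Q ( )]] >] [B [Q { }] [B [Q { }]]]]

4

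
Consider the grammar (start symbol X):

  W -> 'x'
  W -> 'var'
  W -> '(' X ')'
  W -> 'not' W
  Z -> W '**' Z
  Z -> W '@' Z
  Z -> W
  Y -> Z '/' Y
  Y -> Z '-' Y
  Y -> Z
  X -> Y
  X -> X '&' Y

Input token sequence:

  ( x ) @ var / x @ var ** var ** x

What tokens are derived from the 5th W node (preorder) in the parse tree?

var

[X [Y [Z [W ( [X [Y [Z [W x]]]] )] @ [Z [W var]]] / [Y [Z [W x] @ [Z [W var] ** [Z [W var] ** [Z [W x]]]]]]]]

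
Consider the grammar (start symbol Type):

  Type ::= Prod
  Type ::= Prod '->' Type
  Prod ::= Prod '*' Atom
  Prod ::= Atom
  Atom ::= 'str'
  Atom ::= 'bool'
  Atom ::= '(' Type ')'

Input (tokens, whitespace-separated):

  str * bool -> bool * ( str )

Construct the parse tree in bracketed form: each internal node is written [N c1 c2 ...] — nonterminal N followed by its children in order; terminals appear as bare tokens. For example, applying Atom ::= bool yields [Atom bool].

[Type [Prod [Prod [Atom str]] * [Atom bool]] -> [Type [Prod [Prod [Atom bool]] * [Atom ( [Type [Prod [Atom str]]] )]]]]

Type
Prod -> Type
Prod * Atom -> Type
Atom * Atom -> Type
str * Atom -> Type
str * bool -> Type
str * bool -> Prod
str * bool -> Prod * Atom
str * bool -> Atom * Atom
str * bool -> bool * Atom
str * bool -> bool * ( Type )
str * bool -> bool * ( Prod )
str * bool -> bool * ( Atom )
str * bool -> bool * ( str )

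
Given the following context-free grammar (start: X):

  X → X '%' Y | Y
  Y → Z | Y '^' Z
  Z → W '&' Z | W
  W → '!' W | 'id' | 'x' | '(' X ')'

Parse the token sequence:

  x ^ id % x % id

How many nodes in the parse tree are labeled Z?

4

[X [X [X [Y [Y [Z [W x]]] ^ [Z [W id]]]] % [Y [Z [W x]]]] % [Y [Z [W id]]]]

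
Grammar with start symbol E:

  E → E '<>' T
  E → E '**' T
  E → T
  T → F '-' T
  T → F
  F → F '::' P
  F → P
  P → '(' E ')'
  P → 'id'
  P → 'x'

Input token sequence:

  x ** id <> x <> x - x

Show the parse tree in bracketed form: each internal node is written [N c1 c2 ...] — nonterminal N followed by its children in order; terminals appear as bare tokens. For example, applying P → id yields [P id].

E
E <> T
E <> T <> T
E ** T <> T <> T
T ** T <> T <> T
F ** T <> T <> T
P ** T <> T <> T
x ** T <> T <> T
x ** F <> T <> T
x ** P <> T <> T
x ** id <> T <> T
x ** id <> F <> T
x ** id <> P <> T
x ** id <> x <> T
x ** id <> x <> F - T
x ** id <> x <> P - T
x ** id <> x <> x - T
x ** id <> x <> x - F
x ** id <> x <> x - P
x ** id <> x <> x - x

[E [E [E [E [T [F [P x]]]] ** [T [F [P id]]]] <> [T [F [P x]]]] <> [T [F [P x]] - [T [F [P x]]]]]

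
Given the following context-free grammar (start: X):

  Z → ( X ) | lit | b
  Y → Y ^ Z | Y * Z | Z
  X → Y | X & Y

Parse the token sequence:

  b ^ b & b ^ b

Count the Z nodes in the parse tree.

[X [X [Y [Y [Z b]] ^ [Z b]]] & [Y [Y [Z b]] ^ [Z b]]]

4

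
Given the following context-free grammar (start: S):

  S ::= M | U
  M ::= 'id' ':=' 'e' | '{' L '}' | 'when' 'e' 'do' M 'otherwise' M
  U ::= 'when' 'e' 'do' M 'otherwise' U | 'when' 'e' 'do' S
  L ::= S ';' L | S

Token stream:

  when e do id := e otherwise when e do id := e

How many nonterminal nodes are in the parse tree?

6

[S [U when e do [M id := e] otherwise [U when e do [S [M id := e]]]]]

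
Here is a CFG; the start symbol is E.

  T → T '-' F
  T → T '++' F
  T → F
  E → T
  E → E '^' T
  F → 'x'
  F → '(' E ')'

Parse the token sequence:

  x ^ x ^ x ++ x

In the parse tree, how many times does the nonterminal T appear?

[E [E [E [T [F x]]] ^ [T [F x]]] ^ [T [T [F x]] ++ [F x]]]

4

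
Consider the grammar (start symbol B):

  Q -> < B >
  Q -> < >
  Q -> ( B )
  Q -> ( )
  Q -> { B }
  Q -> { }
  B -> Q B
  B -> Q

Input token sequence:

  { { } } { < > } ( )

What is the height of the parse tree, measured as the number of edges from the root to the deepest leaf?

[B [Q { [B [Q { }]] }] [B [Q { [B [Q < >]] }] [B [Q ( )]]]]

5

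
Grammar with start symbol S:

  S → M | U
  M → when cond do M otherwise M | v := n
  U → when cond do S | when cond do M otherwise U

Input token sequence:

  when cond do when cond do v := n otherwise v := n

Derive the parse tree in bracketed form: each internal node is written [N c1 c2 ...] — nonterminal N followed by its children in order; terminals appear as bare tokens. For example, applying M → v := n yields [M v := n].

[S [U when cond do [S [M when cond do [M v := n] otherwise [M v := n]]]]]

S
U
when cond do S
when cond do M
when cond do when cond do M otherwise M
when cond do when cond do v := n otherwise M
when cond do when cond do v := n otherwise v := n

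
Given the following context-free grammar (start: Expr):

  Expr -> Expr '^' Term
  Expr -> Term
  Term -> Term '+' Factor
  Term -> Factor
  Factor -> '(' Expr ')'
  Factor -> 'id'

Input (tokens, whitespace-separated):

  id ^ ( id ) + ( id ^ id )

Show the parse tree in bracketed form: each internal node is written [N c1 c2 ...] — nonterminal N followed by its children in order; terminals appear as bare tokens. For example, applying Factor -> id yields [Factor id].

Expr
Expr ^ Term
Term ^ Term
Factor ^ Term
id ^ Term
id ^ Term + Factor
id ^ Factor + Factor
id ^ ( Expr ) + Factor
id ^ ( Term ) + Factor
id ^ ( Factor ) + Factor
id ^ ( id ) + Factor
id ^ ( id ) + ( Expr )
id ^ ( id ) + ( Expr ^ Term )
id ^ ( id ) + ( Term ^ Term )
id ^ ( id ) + ( Factor ^ Term )
id ^ ( id ) + ( id ^ Term )
id ^ ( id ) + ( id ^ Factor )
id ^ ( id ) + ( id ^ id )

[Expr [Expr [Term [Factor id]]] ^ [Term [Term [Factor ( [Expr [Term [Factor id]]] )]] + [Factor ( [Expr [Expr [Term [Factor id]]] ^ [Term [Factor id]]] )]]]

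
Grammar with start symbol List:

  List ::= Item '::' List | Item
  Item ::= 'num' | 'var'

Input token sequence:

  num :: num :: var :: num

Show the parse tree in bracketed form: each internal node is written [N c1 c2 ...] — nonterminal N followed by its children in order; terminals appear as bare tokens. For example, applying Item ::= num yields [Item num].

List
Item :: List
num :: List
num :: Item :: List
num :: num :: List
num :: num :: Item :: List
num :: num :: var :: List
num :: num :: var :: Item
num :: num :: var :: num

[List [Item num] :: [List [Item num] :: [List [Item var] :: [List [Item num]]]]]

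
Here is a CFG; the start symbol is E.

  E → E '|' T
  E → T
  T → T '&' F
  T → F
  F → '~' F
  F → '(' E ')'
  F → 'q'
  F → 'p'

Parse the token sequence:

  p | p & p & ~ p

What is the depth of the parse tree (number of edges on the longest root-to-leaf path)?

5

[E [E [T [F p]]] | [T [T [T [F p]] & [F p]] & [F ~ [F p]]]]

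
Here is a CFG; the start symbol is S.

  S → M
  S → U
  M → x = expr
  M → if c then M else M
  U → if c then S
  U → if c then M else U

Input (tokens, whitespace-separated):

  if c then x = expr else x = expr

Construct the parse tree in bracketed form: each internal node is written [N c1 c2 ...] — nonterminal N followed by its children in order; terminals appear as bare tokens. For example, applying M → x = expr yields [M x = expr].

S
M
if c then M else M
if c then x = expr else M
if c then x = expr else x = expr

[S [M if c then [M x = expr] else [M x = expr]]]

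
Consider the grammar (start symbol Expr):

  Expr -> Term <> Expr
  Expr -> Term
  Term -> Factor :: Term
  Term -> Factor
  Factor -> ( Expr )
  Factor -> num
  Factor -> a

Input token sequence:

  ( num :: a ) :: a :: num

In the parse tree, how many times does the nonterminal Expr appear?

2

[Expr [Term [Factor ( [Expr [Term [Factor num] :: [Term [Factor a]]]] )] :: [Term [Factor a] :: [Term [Factor num]]]]]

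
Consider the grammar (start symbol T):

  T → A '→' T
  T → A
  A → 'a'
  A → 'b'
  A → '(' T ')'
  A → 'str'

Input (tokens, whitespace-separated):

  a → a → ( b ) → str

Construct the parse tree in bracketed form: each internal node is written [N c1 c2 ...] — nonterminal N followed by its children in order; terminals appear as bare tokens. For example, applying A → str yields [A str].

[T [A a] → [T [A a] → [T [A ( [T [A b]] )] → [T [A str]]]]]

T
A → T
a → T
a → A → T
a → a → T
a → a → A → T
a → a → ( T ) → T
a → a → ( A ) → T
a → a → ( b ) → T
a → a → ( b ) → A
a → a → ( b ) → str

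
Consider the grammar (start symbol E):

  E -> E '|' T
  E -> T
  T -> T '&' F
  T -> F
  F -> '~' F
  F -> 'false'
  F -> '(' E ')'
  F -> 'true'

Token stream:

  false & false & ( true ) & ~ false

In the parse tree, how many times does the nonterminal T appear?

[E [T [T [T [T [F false]] & [F false]] & [F ( [E [T [F true]]] )]] & [F ~ [F false]]]]

5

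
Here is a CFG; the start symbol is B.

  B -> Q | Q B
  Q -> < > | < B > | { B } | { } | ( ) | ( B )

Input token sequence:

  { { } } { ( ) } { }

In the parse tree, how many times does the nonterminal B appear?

5

[B [Q { [B [Q { }]] }] [B [Q { [B [Q ( )]] }] [B [Q { }]]]]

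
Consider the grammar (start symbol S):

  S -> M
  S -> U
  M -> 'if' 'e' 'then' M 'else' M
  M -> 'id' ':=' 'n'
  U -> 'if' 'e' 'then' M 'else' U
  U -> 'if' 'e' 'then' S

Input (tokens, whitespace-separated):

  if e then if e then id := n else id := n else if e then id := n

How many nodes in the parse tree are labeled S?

[S [U if e then [M if e then [M id := n] else [M id := n]] else [U if e then [S [M id := n]]]]]

2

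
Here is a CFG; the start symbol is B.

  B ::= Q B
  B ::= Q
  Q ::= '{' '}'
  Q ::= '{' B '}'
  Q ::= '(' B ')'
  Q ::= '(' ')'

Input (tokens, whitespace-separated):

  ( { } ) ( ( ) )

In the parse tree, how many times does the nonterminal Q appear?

4

[B [Q ( [B [Q { }]] )] [B [Q ( [B [Q ( )]] )]]]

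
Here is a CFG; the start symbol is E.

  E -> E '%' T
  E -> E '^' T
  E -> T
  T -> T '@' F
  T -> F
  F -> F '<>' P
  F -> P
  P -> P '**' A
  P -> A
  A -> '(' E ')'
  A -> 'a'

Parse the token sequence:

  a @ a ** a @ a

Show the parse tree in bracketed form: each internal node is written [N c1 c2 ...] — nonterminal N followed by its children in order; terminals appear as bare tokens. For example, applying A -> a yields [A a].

[E [T [T [T [F [P [A a]]]] @ [F [P [P [A a]] ** [A a]]]] @ [F [P [A a]]]]]

E
T
T @ F
T @ F @ F
F @ F @ F
P @ F @ F
A @ F @ F
a @ F @ F
a @ P @ F
a @ P ** A @ F
a @ A ** A @ F
a @ a ** A @ F
a @ a ** a @ F
a @ a ** a @ P
a @ a ** a @ A
a @ a ** a @ a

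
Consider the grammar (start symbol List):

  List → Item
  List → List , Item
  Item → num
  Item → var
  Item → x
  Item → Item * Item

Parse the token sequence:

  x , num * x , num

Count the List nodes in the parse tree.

[List [List [List [Item x]] , [Item [Item num] * [Item x]]] , [Item num]]

3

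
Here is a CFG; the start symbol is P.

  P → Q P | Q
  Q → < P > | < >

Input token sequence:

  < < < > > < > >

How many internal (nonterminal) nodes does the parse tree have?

[P [Q < [P [Q < [P [Q < >]] >] [P [Q < >]]] >]]

8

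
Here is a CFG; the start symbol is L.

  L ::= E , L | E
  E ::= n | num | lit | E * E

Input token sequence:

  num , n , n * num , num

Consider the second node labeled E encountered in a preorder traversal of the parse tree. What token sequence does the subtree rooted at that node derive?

[L [E num] , [L [E n] , [L [E [E n] * [E num]] , [L [E num]]]]]

n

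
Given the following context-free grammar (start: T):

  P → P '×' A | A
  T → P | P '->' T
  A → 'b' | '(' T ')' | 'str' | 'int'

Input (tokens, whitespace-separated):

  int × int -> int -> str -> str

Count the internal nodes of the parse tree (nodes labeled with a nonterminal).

14

[T [P [P [A int]] × [A int]] -> [T [P [A int]] -> [T [P [A str]] -> [T [P [A str]]]]]]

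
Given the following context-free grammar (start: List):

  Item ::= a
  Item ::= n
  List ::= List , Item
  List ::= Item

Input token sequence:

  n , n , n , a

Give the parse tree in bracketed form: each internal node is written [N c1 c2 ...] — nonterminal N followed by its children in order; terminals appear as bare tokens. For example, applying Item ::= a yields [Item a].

List
List , Item
List , Item , Item
List , Item , Item , Item
Item , Item , Item , Item
n , Item , Item , Item
n , n , Item , Item
n , n , n , Item
n , n , n , a

[List [List [List [List [Item n]] , [Item n]] , [Item n]] , [Item a]]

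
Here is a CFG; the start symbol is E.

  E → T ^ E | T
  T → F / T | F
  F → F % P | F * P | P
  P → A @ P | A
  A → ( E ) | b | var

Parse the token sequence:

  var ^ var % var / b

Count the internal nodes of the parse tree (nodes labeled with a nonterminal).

17

[E [T [F [P [A var]]]] ^ [E [T [F [F [P [A var]]] % [P [A var]]] / [T [F [P [A b]]]]]]]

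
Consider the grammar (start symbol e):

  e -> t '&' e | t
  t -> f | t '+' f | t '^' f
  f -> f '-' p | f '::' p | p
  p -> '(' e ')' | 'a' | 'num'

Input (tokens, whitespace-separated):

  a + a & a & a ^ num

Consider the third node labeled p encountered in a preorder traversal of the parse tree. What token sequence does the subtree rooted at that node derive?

a

[e [t [t [f [p a]]] + [f [p a]]] & [e [t [f [p a]]] & [e [t [t [f [p a]]] ^ [f [p num]]]]]]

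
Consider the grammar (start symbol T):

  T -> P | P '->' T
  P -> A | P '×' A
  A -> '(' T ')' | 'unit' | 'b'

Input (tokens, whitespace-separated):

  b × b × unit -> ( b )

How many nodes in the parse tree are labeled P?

[T [P [P [P [A b]] × [A b]] × [A unit]] -> [T [P [A ( [T [P [A b]]] )]]]]

5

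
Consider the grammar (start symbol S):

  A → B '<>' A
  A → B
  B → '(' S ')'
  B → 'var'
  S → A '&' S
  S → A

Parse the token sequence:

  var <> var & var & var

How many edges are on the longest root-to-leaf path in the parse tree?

[S [A [B var] <> [A [B var]]] & [S [A [B var]] & [S [A [B var]]]]]

5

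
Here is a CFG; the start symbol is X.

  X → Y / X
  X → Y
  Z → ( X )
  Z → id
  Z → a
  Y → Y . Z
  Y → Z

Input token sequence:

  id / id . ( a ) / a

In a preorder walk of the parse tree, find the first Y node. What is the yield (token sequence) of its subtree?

id

[X [Y [Z id]] / [X [Y [Y [Z id]] . [Z ( [X [Y [Z a]]] )]] / [X [Y [Z a]]]]]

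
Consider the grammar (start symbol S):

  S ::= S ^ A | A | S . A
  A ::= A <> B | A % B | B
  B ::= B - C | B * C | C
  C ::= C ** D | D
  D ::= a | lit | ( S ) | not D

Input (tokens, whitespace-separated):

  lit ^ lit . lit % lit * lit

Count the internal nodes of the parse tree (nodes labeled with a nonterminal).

[S [S [S [A [B [C [D lit]]]]] ^ [A [B [C [D lit]]]]] . [A [A [B [C [D lit]]]] % [B [B [C [D lit]]] * [C [D lit]]]]]

22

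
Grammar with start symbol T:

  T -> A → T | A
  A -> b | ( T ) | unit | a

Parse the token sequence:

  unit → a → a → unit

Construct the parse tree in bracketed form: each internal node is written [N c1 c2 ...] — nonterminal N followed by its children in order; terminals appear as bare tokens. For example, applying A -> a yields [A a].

[T [A unit] → [T [A a] → [T [A a] → [T [A unit]]]]]

T
A → T
unit → T
unit → A → T
unit → a → T
unit → a → A → T
unit → a → a → T
unit → a → a → A
unit → a → a → unit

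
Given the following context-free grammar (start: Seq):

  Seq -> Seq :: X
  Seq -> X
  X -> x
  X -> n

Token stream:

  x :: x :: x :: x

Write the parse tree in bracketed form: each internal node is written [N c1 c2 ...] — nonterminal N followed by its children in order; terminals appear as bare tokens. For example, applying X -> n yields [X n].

[Seq [Seq [Seq [Seq [X x]] :: [X x]] :: [X x]] :: [X x]]

Seq
Seq :: X
Seq :: X :: X
Seq :: X :: X :: X
X :: X :: X :: X
x :: X :: X :: X
x :: x :: X :: X
x :: x :: x :: X
x :: x :: x :: x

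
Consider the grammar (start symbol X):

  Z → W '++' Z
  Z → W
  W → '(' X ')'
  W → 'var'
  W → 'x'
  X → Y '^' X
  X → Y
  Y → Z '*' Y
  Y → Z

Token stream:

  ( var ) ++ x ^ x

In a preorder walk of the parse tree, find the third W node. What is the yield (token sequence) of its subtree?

[X [Y [Z [W ( [X [Y [Z [W var]]]] )] ++ [Z [W x]]]] ^ [X [Y [Z [W x]]]]]

x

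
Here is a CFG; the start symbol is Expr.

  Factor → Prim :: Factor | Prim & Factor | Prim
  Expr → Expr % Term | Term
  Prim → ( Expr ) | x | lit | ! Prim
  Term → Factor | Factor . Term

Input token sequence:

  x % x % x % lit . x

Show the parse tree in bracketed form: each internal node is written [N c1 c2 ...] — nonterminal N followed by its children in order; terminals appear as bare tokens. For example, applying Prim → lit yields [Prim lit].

[Expr [Expr [Expr [Expr [Term [Factor [Prim x]]]] % [Term [Factor [Prim x]]]] % [Term [Factor [Prim x]]]] % [Term [Factor [Prim lit]] . [Term [Factor [Prim x]]]]]

Expr
Expr % Term
Expr % Term % Term
Expr % Term % Term % Term
Term % Term % Term % Term
Factor % Term % Term % Term
Prim % Term % Term % Term
x % Term % Term % Term
x % Factor % Term % Term
x % Prim % Term % Term
x % x % Term % Term
x % x % Factor % Term
x % x % Prim % Term
x % x % x % Term
x % x % x % Factor . Term
x % x % x % Prim . Term
x % x % x % lit . Term
x % x % x % lit . Factor
x % x % x % lit . Prim
x % x % x % lit . x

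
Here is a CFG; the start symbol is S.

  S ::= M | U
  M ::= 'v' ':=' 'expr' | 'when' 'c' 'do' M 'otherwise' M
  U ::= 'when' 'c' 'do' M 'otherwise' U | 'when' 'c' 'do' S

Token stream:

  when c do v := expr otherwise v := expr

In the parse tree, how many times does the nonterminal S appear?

[S [M when c do [M v := expr] otherwise [M v := expr]]]

1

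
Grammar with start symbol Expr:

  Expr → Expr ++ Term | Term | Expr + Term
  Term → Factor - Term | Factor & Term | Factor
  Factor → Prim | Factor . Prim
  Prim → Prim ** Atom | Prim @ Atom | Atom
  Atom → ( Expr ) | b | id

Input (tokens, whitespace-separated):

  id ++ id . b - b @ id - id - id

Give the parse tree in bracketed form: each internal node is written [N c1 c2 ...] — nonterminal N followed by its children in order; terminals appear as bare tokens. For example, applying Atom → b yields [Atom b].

[Expr [Expr [Term [Factor [Prim [Atom id]]]]] ++ [Term [Factor [Factor [Prim [Atom id]]] . [Prim [Atom b]]] - [Term [Factor [Prim [Prim [Atom b]] @ [Atom id]]] - [Term [Factor [Prim [Atom id]]] - [Term [Factor [Prim [Atom id]]]]]]]]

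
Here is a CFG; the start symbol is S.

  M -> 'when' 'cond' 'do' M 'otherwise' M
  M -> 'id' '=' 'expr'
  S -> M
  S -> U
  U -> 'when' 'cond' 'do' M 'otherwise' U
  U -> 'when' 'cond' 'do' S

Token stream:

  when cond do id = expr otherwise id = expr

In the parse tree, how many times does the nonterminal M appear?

[S [M when cond do [M id = expr] otherwise [M id = expr]]]

3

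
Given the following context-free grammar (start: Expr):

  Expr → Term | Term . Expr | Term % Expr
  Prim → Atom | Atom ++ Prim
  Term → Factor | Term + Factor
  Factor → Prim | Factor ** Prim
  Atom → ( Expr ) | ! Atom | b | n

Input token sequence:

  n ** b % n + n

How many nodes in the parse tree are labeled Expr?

2

[Expr [Term [Factor [Factor [Prim [Atom n]]] ** [Prim [Atom b]]]] % [Expr [Term [Term [Factor [Prim [Atom n]]]] + [Factor [Prim [Atom n]]]]]]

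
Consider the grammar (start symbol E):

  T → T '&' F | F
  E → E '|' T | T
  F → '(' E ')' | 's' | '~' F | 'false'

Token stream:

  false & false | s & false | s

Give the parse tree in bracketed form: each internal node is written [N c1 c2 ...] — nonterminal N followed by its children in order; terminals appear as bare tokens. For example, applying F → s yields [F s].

[E [E [E [T [T [F false]] & [F false]]] | [T [T [F s]] & [F false]]] | [T [F s]]]

E
E | T
E | T | T
T | T | T
T & F | T | T
F & F | T | T
false & F | T | T
false & false | T | T
false & false | T & F | T
false & false | F & F | T
false & false | s & F | T
false & false | s & false | T
false & false | s & false | F
false & false | s & false | s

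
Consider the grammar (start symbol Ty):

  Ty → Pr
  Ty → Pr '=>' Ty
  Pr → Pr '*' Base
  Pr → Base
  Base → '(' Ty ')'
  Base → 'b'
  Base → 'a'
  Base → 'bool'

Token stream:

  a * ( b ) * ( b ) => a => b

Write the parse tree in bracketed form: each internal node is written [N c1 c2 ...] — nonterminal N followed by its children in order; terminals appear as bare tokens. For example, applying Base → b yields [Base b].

Ty
Pr => Ty
Pr * Base => Ty
Pr * Base * Base => Ty
Base * Base * Base => Ty
a * Base * Base => Ty
a * ( Ty ) * Base => Ty
a * ( Pr ) * Base => Ty
a * ( Base ) * Base => Ty
a * ( b ) * Base => Ty
a * ( b ) * ( Ty ) => Ty
a * ( b ) * ( Pr ) => Ty
a * ( b ) * ( Base ) => Ty
a * ( b ) * ( b ) => Ty
a * ( b ) * ( b ) => Pr => Ty
a * ( b ) * ( b ) => Base => Ty
a * ( b ) * ( b ) => a => Ty
a * ( b ) * ( b ) => a => Pr
a * ( b ) * ( b ) => a => Base
a * ( b ) * ( b ) => a => b

[Ty [Pr [Pr [Pr [Base a]] * [Base ( [Ty [Pr [Base b]]] )]] * [Base ( [Ty [Pr [Base b]]] )]] => [Ty [Pr [Base a]] => [Ty [Pr [Base b]]]]]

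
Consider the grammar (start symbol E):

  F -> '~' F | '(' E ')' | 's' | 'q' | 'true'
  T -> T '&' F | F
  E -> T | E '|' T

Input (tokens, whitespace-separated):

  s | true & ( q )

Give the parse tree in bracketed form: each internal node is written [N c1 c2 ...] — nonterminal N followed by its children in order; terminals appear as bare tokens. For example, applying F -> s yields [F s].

[E [E [T [F s]]] | [T [T [F true]] & [F ( [E [T [F q]]] )]]]

E
E | T
T | T
F | T
s | T
s | T & F
s | F & F
s | true & F
s | true & ( E )
s | true & ( T )
s | true & ( F )
s | true & ( q )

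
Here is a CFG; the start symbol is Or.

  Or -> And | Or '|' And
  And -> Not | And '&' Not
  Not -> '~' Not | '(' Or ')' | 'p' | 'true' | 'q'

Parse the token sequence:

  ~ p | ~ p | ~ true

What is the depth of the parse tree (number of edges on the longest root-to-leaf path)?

[Or [Or [Or [And [Not ~ [Not p]]]] | [And [Not ~ [Not p]]]] | [And [Not ~ [Not true]]]]

6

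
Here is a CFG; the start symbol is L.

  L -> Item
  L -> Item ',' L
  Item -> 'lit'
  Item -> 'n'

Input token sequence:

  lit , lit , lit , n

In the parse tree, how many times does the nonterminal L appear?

[L [Item lit] , [L [Item lit] , [L [Item lit] , [L [Item n]]]]]

4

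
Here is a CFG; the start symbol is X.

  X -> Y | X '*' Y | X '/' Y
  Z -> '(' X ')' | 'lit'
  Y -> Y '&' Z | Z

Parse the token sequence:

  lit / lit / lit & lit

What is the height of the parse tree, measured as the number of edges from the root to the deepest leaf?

[X [X [X [Y [Z lit]]] / [Y [Z lit]]] / [Y [Y [Z lit]] & [Z lit]]]

5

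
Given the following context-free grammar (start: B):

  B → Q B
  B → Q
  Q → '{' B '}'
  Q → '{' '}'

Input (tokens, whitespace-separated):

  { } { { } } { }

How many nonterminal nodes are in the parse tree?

8

[B [Q { }] [B [Q { [B [Q { }]] }] [B [Q { }]]]]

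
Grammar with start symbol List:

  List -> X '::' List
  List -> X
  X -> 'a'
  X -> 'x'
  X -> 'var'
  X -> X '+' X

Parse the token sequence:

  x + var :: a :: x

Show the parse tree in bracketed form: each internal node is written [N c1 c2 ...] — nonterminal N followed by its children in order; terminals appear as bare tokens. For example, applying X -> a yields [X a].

[List [X [X x] + [X var]] :: [List [X a] :: [List [X x]]]]

List
X :: List
X + X :: List
x + X :: List
x + var :: List
x + var :: X :: List
x + var :: a :: List
x + var :: a :: X
x + var :: a :: x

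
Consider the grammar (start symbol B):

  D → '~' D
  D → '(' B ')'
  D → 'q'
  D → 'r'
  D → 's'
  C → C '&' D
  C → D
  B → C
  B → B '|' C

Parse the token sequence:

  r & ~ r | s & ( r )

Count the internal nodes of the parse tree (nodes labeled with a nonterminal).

14

[B [B [C [C [D r]] & [D ~ [D r]]]] | [C [C [D s]] & [D ( [B [C [D r]]] )]]]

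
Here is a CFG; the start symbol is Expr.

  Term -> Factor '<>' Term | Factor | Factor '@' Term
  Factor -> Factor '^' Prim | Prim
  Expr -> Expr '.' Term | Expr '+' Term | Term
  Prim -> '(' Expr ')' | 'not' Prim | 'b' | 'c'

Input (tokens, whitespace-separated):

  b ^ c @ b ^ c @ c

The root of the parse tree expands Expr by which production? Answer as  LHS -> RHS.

[Expr [Term [Factor [Factor [Prim b]] ^ [Prim c]] @ [Term [Factor [Factor [Prim b]] ^ [Prim c]] @ [Term [Factor [Prim c]]]]]]

Expr -> Term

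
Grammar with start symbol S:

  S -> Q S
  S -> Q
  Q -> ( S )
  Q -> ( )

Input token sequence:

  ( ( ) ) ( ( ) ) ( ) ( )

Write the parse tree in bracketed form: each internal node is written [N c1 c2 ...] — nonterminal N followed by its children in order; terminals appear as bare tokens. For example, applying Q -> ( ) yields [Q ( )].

[S [Q ( [S [Q ( )]] )] [S [Q ( [S [Q ( )]] )] [S [Q ( )] [S [Q ( )]]]]]

S
Q S
( S ) S
( Q ) S
( ( ) ) S
( ( ) ) Q S
( ( ) ) ( S ) S
( ( ) ) ( Q ) S
( ( ) ) ( ( ) ) S
( ( ) ) ( ( ) ) Q S
( ( ) ) ( ( ) ) ( ) S
( ( ) ) ( ( ) ) ( ) Q
( ( ) ) ( ( ) ) ( ) ( )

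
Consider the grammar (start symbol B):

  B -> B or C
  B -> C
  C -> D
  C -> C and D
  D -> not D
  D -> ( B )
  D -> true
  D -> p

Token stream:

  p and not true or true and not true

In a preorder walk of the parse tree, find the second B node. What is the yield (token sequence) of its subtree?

p and not true

[B [B [C [C [D p]] and [D not [D true]]]] or [C [C [D true]] and [D not [D true]]]]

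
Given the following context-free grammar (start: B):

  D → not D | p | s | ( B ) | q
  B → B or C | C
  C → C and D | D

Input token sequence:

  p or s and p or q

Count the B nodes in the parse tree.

[B [B [B [C [D p]]] or [C [C [D s]] and [D p]]] or [C [D q]]]

3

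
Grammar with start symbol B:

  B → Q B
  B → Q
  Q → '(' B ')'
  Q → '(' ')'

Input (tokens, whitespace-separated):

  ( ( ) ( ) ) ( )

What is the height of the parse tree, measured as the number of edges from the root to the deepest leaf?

5

[B [Q ( [B [Q ( )] [B [Q ( )]]] )] [B [Q ( )]]]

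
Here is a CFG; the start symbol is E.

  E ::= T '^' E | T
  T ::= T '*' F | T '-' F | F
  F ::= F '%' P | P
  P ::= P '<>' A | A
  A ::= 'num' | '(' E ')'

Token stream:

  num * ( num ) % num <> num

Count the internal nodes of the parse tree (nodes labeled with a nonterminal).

19

[E [T [T [F [P [A num]]]] * [F [F [P [A ( [E [T [F [P [A num]]]]] )]]] % [P [P [A num]] <> [A num]]]]]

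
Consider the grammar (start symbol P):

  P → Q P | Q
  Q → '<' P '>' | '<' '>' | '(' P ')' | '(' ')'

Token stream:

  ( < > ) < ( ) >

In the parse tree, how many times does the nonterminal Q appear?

[P [Q ( [P [Q < >]] )] [P [Q < [P [Q ( )]] >]]]

4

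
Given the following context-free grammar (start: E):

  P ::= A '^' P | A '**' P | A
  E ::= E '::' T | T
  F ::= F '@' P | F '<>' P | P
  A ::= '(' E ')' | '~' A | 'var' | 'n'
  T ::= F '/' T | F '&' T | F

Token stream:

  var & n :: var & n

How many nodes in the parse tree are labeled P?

[E [E [T [F [P [A var]]] & [T [F [P [A n]]]]]] :: [T [F [P [A var]]] & [T [F [P [A n]]]]]]

4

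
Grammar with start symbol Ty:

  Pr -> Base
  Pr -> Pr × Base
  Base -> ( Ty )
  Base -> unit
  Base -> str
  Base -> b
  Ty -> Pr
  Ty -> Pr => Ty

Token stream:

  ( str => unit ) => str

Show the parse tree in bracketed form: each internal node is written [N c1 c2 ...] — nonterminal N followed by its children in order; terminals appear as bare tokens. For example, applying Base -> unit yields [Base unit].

Ty
Pr => Ty
Base => Ty
( Ty ) => Ty
( Pr => Ty ) => Ty
( Base => Ty ) => Ty
( str => Ty ) => Ty
( str => Pr ) => Ty
( str => Base ) => Ty
( str => unit ) => Ty
( str => unit ) => Pr
( str => unit ) => Base
( str => unit ) => str

[Ty [Pr [Base ( [Ty [Pr [Base str]] => [Ty [Pr [Base unit]]]] )]] => [Ty [Pr [Base str]]]]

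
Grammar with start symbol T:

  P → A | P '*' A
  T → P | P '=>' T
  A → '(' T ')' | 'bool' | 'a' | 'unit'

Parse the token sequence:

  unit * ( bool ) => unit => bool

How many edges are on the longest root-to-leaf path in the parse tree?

[T [P [P [A unit]] * [A ( [T [P [A bool]]] )]] => [T [P [A unit]] => [T [P [A bool]]]]]

6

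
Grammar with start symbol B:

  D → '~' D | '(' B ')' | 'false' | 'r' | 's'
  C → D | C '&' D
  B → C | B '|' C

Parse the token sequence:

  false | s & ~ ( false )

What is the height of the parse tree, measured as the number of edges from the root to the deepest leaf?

7

[B [B [C [D false]]] | [C [C [D s]] & [D ~ [D ( [B [C [D false]]] )]]]]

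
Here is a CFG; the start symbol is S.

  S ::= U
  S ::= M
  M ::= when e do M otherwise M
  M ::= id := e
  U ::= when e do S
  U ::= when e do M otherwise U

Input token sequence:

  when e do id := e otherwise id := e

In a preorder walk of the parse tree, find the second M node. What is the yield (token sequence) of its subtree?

[S [M when e do [M id := e] otherwise [M id := e]]]

id := e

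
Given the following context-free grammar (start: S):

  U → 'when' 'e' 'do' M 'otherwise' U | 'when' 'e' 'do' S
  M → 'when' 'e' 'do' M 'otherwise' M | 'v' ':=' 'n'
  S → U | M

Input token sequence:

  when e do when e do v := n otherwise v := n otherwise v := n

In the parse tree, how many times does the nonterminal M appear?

5

[S [M when e do [M when e do [M v := n] otherwise [M v := n]] otherwise [M v := n]]]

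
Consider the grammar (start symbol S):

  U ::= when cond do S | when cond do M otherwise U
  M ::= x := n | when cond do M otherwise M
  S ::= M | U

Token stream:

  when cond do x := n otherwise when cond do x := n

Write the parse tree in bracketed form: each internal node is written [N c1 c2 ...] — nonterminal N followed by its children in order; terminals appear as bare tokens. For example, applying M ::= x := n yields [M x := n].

S
U
when cond do M otherwise U
when cond do x := n otherwise U
when cond do x := n otherwise when cond do S
when cond do x := n otherwise when cond do M
when cond do x := n otherwise when cond do x := n

[S [U when cond do [M x := n] otherwise [U when cond do [S [M x := n]]]]]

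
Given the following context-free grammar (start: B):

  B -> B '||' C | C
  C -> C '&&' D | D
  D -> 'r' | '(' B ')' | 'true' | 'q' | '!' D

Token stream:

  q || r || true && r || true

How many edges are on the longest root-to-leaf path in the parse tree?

[B [B [B [B [C [D q]]] || [C [D r]]] || [C [C [D true]] && [D r]]] || [C [D true]]]

6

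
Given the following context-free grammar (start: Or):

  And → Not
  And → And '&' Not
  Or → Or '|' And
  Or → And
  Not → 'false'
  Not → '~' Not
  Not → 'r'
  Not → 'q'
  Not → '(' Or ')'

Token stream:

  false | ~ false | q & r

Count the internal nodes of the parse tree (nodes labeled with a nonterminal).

12

[Or [Or [Or [And [Not false]]] | [And [Not ~ [Not false]]]] | [And [And [Not q]] & [Not r]]]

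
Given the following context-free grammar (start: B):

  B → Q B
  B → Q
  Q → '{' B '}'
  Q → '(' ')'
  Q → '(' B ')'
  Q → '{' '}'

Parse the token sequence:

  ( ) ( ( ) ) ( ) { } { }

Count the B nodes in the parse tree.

[B [Q ( )] [B [Q ( [B [Q ( )]] )] [B [Q ( )] [B [Q { }] [B [Q { }]]]]]]

6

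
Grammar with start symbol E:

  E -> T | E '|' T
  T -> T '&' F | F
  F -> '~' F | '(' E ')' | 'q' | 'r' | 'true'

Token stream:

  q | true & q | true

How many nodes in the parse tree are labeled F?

[E [E [E [T [F q]]] | [T [T [F true]] & [F q]]] | [T [F true]]]

4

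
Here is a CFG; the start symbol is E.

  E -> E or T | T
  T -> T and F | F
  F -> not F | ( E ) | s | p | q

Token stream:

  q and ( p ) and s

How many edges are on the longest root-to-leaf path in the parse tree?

7

[E [T [T [T [F q]] and [F ( [E [T [F p]]] )]] and [F s]]]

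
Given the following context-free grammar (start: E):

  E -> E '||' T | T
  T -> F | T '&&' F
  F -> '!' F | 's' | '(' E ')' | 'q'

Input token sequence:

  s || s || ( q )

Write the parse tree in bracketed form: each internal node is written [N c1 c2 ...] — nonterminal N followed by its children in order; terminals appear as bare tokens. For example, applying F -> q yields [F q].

E
E || T
E || T || T
T || T || T
F || T || T
s || T || T
s || F || T
s || s || T
s || s || F
s || s || ( E )
s || s || ( T )
s || s || ( F )
s || s || ( q )

[E [E [E [T [F s]]] || [T [F s]]] || [T [F ( [E [T [F q]]] )]]]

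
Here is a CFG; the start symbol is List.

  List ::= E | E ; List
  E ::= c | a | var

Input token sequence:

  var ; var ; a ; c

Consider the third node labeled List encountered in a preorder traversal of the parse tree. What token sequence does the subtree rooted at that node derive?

[List [E var] ; [List [E var] ; [List [E a] ; [List [E c]]]]]

a ; c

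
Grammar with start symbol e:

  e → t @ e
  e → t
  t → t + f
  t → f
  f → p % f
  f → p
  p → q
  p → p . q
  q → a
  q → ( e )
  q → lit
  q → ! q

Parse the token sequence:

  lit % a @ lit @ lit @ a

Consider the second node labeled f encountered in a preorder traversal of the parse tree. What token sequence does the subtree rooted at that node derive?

[e [t [f [p [q lit]] % [f [p [q a]]]]] @ [e [t [f [p [q lit]]]] @ [e [t [f [p [q lit]]]] @ [e [t [f [p [q a]]]]]]]]

a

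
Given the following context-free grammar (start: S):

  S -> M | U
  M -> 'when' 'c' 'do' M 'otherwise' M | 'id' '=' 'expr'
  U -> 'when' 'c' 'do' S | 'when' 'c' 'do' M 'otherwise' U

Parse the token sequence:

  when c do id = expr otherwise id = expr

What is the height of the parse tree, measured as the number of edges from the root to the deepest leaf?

[S [M when c do [M id = expr] otherwise [M id = expr]]]

3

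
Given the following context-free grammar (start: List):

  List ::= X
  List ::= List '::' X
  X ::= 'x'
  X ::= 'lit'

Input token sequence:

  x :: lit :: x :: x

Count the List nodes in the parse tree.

[List [List [List [List [X x]] :: [X lit]] :: [X x]] :: [X x]]

4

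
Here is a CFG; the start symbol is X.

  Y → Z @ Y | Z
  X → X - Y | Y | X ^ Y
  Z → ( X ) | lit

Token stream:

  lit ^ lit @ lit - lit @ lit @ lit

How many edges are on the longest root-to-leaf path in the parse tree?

5

[X [X [X [Y [Z lit]]] ^ [Y [Z lit] @ [Y [Z lit]]]] - [Y [Z lit] @ [Y [Z lit] @ [Y [Z lit]]]]]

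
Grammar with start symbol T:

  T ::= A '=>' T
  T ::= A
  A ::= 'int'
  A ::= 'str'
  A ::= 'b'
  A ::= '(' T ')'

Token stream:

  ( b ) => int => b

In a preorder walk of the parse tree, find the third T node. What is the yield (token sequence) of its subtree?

[T [A ( [T [A b]] )] => [T [A int] => [T [A b]]]]

int => b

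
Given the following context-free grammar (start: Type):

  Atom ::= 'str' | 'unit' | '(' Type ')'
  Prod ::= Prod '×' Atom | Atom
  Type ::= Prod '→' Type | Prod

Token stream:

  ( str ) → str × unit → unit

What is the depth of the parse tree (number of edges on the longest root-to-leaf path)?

6

[Type [Prod [Atom ( [Type [Prod [Atom str]]] )]] → [Type [Prod [Prod [Atom str]] × [Atom unit]] → [Type [Prod [Atom unit]]]]]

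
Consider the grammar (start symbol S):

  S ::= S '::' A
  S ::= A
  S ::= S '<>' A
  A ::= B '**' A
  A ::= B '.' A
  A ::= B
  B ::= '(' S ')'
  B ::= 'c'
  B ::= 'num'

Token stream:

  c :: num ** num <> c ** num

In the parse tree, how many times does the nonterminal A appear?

5

[S [S [S [A [B c]]] :: [A [B num] ** [A [B num]]]] <> [A [B c] ** [A [B num]]]]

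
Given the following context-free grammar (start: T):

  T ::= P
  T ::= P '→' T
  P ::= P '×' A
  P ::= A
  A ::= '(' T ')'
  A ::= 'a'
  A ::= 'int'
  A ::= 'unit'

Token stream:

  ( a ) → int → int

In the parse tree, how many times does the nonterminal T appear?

[T [P [A ( [T [P [A a]]] )]] → [T [P [A int]] → [T [P [A int]]]]]

4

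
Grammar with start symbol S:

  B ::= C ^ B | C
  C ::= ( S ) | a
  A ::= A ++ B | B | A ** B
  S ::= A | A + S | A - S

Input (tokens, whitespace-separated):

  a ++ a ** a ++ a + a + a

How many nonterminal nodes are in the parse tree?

[S [A [A [A [A [B [C a]]] ++ [B [C a]]] ** [B [C a]]] ++ [B [C a]]] + [S [A [B [C a]]] + [S [A [B [C a]]]]]]

21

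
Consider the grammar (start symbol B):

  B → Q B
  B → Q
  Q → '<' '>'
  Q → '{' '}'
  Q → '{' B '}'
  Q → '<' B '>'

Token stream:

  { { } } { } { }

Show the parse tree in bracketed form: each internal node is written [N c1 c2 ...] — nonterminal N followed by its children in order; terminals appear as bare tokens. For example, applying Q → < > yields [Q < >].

[B [Q { [B [Q { }]] }] [B [Q { }] [B [Q { }]]]]

B
Q B
{ B } B
{ Q } B
{ { } } B
{ { } } Q B
{ { } } { } B
{ { } } { } Q
{ { } } { } { }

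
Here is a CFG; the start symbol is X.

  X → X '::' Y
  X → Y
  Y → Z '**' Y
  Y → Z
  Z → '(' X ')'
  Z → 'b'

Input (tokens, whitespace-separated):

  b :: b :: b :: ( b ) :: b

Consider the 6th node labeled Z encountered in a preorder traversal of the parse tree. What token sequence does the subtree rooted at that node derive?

[X [X [X [X [X [Y [Z b]]] :: [Y [Z b]]] :: [Y [Z b]]] :: [Y [Z ( [X [Y [Z b]]] )]]] :: [Y [Z b]]]

b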